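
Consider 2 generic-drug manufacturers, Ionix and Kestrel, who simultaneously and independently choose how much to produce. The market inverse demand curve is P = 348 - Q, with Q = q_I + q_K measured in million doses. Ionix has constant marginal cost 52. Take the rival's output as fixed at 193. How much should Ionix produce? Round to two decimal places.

51.50

With the rival's output fixed at 193, Ionix's profit is π_I = (348 - 193 - q_I)q_I - (52q_I) = (155 - q_I)q_I - (52q_I).
∂π_I/∂q_I = 103 - 2q_I = 0, so q_I = 103/2.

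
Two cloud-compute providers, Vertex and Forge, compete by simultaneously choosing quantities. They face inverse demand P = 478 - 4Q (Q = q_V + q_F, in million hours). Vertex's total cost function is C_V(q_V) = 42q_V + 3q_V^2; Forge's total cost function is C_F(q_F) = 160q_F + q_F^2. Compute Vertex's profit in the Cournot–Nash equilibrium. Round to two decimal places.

4341.19

Vertex's profit: π_V = (478 - 4Q)q_V - (42q_V + 3q_V²). Setting ∂π_V/∂q_V = 0: 436 - 14q_V - 4(q_F) = 0.
Forge's first-order condition: 318 - 10q_F - 4(q_V) = 0.
Best responses: q_V = (436 - 4q_F)/14, q_F = (318 - 4q_V)/10.
Substituting one into the other gives q_V = 772/31 and q_F = 677/31.
Price P = 478 - 4·(1449/31) = 291.0323.
Vertex's profit: 291.0323·(772/31) - 42·(772/31) - 3(772/31)² = 4341.1946.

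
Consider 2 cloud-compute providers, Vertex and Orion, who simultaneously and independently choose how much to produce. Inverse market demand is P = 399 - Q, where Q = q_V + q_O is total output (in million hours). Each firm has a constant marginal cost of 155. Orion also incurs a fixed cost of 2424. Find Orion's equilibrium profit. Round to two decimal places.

Each firm earns π_i = (399 - Q)q_i - 155q_i.
First-order condition (treating rivals' output as given): 244 - 2q_i - q_j = 0.
With identical firms every q_j equals q_i, so q_j = q_i and 244 = 3q_i, giving q_i = 244/3.
Price P = 399 - 488/3 = 709/3.
Orion's profit: (709/3 - 155)·(244/3) - 2424 = 4191.1111.

4191.11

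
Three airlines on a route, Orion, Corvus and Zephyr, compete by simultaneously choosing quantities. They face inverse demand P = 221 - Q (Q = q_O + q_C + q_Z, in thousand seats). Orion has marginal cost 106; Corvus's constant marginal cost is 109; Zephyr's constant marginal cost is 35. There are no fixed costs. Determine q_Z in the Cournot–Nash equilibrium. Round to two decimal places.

82.75

Orion's profit: π_O = (221 - Q)q_O - (106q_O). Setting ∂π_O/∂q_O = 0: 115 - 2q_O - (q_C + q_Z) = 0.
Corvus's first-order condition: 112 - 2q_C - (q_O + q_Z) = 0.
Zephyr's first-order condition: 186 - 2q_Z - (q_O + q_C) = 0.
Summing all 3 equations gives 413 − 4Q = 0, hence Q = 413/4.
Back-substituting: q_O = (115 − 413/4) = 47/4, q_C = (112 − 413/4) = 35/4, q_Z = (186 − 413/4) = 331/4.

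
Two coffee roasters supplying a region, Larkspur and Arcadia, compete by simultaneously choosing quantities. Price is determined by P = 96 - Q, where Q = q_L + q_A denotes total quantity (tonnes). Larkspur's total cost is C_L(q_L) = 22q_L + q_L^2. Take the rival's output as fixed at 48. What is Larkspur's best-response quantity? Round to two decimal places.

With the rival's output fixed at 48, Larkspur's profit is π_L = (96 - 48 - q_L)q_L - (22q_L + q_L²) = (48 - q_L)q_L - (22q_L + q_L²).
∂π_L/∂q_L = 26 - 4q_L = 0, so q_L = 13/2.

6.50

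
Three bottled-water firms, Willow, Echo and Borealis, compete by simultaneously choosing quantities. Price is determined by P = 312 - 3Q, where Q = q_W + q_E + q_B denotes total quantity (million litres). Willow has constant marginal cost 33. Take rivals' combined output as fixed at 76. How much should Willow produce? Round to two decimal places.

8.50

With rivals' combined output fixed at 76, Willow's profit is π_W = (312 - 3·76 - 3q_W)q_W - (33q_W) = (84 - 3q_W)q_W - (33q_W).
∂π_W/∂q_W = 51 - 6q_W = 0, so q_W = 17/2.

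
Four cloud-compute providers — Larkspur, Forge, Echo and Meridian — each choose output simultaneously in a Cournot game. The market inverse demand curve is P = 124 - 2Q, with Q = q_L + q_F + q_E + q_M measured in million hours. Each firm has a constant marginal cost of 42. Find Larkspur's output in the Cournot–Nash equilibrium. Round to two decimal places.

8.20

Each firm earns π_i = (124 - 2Q)q_i - 42q_i.
Setting ∂π_i/∂q_i = 0 with rivals' quantities fixed: 82 - 4q_i - 2·Σ_{j≠i} q_j = 0.
By symmetry each firm produces the same amount; substituting Σ_{j≠i} q_j = 3q_i yields q_i = 82/10 = 41/5.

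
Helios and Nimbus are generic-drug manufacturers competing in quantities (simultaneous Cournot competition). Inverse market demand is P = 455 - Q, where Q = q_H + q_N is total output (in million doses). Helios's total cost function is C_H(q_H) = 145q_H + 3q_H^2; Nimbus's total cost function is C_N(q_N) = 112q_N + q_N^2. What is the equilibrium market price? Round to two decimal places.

347.55

Helios's profit: π_H = (455 - Q)q_H - (145q_H + 3q_H²). Setting ∂π_H/∂q_H = 0: 310 - 8q_H - (q_N) = 0.
Nimbus's profit: π_N = (455 - Q)q_N - (112q_N + q_N²). Setting ∂π_N/∂q_N = 0: 343 - 4q_N - (q_H) = 0.
Rearranging gives the reaction functions q_H = (310 - q_N)/8 and q_N = (343 - q_H)/4.
Solving the pair: q_H = 897/31, q_N = 78.5161.
Total output Q = 107.4516, so price P = 455 - 107.4516 = 347.5484.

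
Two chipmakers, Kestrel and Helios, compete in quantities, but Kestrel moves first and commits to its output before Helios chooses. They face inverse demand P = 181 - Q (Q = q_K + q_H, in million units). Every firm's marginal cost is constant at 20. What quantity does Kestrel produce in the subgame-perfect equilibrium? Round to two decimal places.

The follower Helios best-responds to any q_K: π_H = (181 - Q)q_H - 20q_H.
Follower FOC: 161 - q_K - 2q_H = 0, so q_H(q_K) = (161 - q_K)/2.
The leader anticipates this reaction. Substituting into P = 181 - Q gives P = 201/2 - (1/2)q_K, so π_K = (201/2 - (1/2)q_K)q_K - 20q_K.
Leader FOC: 161/2 - q_K = 0, so q_K = 161/2.
Then q_H = (161 - 161/2)/2 = 161/4.

80.50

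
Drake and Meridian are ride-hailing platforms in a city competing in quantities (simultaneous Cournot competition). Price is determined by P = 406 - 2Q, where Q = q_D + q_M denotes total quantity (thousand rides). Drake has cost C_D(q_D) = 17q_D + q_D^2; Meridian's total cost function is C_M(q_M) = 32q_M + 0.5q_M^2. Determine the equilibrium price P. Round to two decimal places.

Drake's profit: π_D = (406 - 2Q)q_D - (17q_D + q_D²). Setting ∂π_D/∂q_D = 0: 389 - 6q_D - 2(q_M) = 0.
Meridian's profit: π_M = (406 - 2Q)q_M - (32q_M + (1/2)q_M²). Setting ∂π_M/∂q_M = 0: 374 - 5q_M - 2(q_D) = 0.
So q_D = (389 - 2q_M)/6 and q_M = (374 - 2q_D)/5.
Solving the pair: q_D = 1197/26, q_M = 733/13.
Total output Q = 102.4231, so price P = 406 - 2·102.4231 = 201.1538.

201.15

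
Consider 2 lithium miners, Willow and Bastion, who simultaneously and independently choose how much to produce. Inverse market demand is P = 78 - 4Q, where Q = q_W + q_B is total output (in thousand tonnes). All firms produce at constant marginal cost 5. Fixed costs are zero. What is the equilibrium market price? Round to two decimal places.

Each firm earns π_i = (78 - 4Q)q_i - 5q_i.
First-order condition (treating rivals' output as given): 73 - 8q_i - 4q_j = 0.
With identical firms every q_j equals q_i, so q_j = q_i and 73 = 12q_i, giving q_i = 73/12.
Total output Q = 73/6, so price P = 78 - 4·(73/6) = 88/3.

29.33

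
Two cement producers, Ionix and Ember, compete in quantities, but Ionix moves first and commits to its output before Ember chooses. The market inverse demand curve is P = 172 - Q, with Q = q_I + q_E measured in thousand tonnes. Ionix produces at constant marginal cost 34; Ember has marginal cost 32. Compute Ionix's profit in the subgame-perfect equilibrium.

2312

The follower Ember best-responds to any q_I: π_E = (172 - Q)q_E - 32q_E.
Setting the follower's marginal profit to zero, 140 - q_I - 2q_E = 0, i.e. q_E = (140 - q_I)/2.
Ionix substitutes q_E(q_I) into its own profit: π_I = q_I(172 - q_I - (140 - q_I)/2) - 34q_I = (102 - (1/2)q_I)q_I - 34q_I.
Leader FOC: 68 - q_I = 0, so q_I = 68.
Then q_E = (140 - 68)/2 = 36.
Price P = 172 - 104 = 68.
Ionix's profit: (68 - 34)·68 = 2312.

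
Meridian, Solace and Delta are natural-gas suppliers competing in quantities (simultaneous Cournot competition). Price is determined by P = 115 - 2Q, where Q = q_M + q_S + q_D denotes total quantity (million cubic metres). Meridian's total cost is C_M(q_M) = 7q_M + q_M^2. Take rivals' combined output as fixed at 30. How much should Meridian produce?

With rivals' combined output fixed at 30, Meridian's profit is π_M = (115 - 2·30 - 2q_M)q_M - (7q_M + q_M²) = (55 - 2q_M)q_M - (7q_M + q_M²).
∂π_M/∂q_M = 48 - 6q_M = 0, so q_M = 8.

8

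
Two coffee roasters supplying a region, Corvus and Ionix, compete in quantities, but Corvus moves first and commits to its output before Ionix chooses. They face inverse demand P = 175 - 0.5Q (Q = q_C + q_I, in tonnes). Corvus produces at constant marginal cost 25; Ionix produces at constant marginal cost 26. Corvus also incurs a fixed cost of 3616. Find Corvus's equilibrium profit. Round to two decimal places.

The follower Ionix best-responds to any q_C: π_I = (175 - 0.5Q)q_I - 26q_I.
∂π_I/∂q_I = 149 - (1/2)q_C - q_I = 0 gives the reaction function q_I = (149 - (1/2)q_C).
Corvus substitutes q_I(q_C) into its own profit: π_C = q_C(175 - (1/2)q_C - (149 - (1/2)q_C)/2) - 25q_C = (201/2 - (1/4)q_C)q_C - 25q_C.
Leader FOC: 151/2 - (1/2)q_C = 0, so q_C = 151.
Then q_I = (149 - (1/2)·151) = 147/2.
Price P = 175 - (1/2)·(449/2) = 251/4.
Corvus's profit: (251/4 - 25)·151 - 3616 = 2084.2500.

2084.25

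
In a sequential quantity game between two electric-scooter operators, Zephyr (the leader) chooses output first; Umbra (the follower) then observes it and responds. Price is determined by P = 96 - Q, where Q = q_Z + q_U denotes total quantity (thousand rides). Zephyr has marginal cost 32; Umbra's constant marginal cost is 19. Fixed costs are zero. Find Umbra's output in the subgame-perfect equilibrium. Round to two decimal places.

Solve by backward induction. Given q_Z, the follower Umbra maximises π_U = (96 - q_Z - q_U)q_U - 19q_U.
∂π_U/∂q_U = 77 - q_Z - 2q_U = 0 gives the reaction function q_U = (77 - q_Z)/2.
Zephyr substitutes q_U(q_Z) into its own profit: π_Z = q_Z(96 - q_Z - (77 - q_Z)/2) - 32q_Z = (115/2 - (1/2)q_Z)q_Z - 32q_Z.
The leader's first-order condition 51/2 - q_Z = 0 yields q_Z = 51/2.
Then q_U = (77 - 51/2)/2 = 103/4.

25.75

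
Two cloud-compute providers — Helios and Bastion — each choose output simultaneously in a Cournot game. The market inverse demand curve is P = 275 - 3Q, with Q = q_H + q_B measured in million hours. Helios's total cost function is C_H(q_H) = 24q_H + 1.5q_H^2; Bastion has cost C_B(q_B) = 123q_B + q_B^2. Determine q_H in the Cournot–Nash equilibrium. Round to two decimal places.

Helios's profit: π_H = (275 - 3Q)q_H - (24q_H + (3/2)q_H²). Setting ∂π_H/∂q_H = 0: 251 - 9q_H - 3(q_B) = 0.
Bastion's first-order condition: 152 - 8q_B - 3(q_H) = 0.
Best responses: q_H = (251 - 3q_B)/9, q_B = (152 - 3q_H)/8.
Solving the pair: q_H = 1552/63, q_B = 205/21.

24.63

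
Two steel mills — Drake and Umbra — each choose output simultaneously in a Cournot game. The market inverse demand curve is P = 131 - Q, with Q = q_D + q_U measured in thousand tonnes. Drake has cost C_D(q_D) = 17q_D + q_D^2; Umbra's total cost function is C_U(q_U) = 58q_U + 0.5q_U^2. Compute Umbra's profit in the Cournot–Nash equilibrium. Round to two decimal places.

392.78

Drake's profit: π_D = (131 - Q)q_D - (17q_D + q_D²). Setting ∂π_D/∂q_D = 0: 114 - 4q_D - (q_U) = 0.
Umbra's first-order condition: 73 - 3q_U - (q_D) = 0.
Rearranging gives the reaction functions q_D = (114 - q_U)/4 and q_U = (73 - q_D)/3.
Substituting one into the other gives q_D = 269/11 and q_U = 178/11.
Price P = 131 - 447/11 = 994/11.
Umbra's profit: (994/11)·(178/11) - 58·(178/11) - (1/2)(178/11)² = 392.7769.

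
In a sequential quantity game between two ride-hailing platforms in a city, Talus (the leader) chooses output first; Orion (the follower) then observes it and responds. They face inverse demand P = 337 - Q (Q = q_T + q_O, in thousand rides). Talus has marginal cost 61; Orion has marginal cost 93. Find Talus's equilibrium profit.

11858

Solve by backward induction. Given q_T, the follower Orion maximises π_O = (337 - q_T - q_O)q_O - 93q_O.
∂π_O/∂q_O = 244 - q_T - 2q_O = 0 gives the reaction function q_O = (244 - q_T)/2.
Talus substitutes q_O(q_T) into its own profit: π_T = q_T(337 - q_T - (244 - q_T)/2) - 61q_T = (215 - (1/2)q_T)q_T - 61q_T.
Leader FOC: 154 - q_T = 0, so q_T = 154.
Then q_O = (244 - 154)/2 = 45.
Price P = 337 - 199 = 138.
Talus's profit: (138 - 61)·154 = 11858.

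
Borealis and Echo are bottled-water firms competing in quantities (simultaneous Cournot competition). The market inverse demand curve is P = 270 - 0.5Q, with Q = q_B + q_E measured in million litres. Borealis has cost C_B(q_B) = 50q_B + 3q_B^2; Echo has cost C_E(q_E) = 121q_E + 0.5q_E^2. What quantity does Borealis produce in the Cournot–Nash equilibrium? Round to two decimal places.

26.58

Borealis's profit: π_B = (270 - 0.5Q)q_B - (50q_B + 3q_B²). Setting ∂π_B/∂q_B = 0: 220 - 7q_B - (1/2)(q_E) = 0.
Echo's profit: π_E = (270 - 0.5Q)q_E - (121q_E + (1/2)q_E²). Setting ∂π_E/∂q_E = 0: 149 - 2q_E - (1/2)(q_B) = 0.
Rearranging gives the reaction functions q_B = (220 - (1/2)q_E)/7 and q_E = (149 - (1/2)q_B)/2.
Solving the pair: q_B = 1462/55, q_E = 67.8545.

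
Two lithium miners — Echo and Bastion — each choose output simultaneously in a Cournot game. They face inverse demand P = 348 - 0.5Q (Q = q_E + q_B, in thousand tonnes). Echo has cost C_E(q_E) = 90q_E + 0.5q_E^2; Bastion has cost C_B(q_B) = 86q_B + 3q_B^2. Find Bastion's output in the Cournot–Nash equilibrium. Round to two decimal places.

Echo's profit: π_E = (348 - 0.5Q)q_E - (90q_E + (1/2)q_E²). Setting ∂π_E/∂q_E = 0: 258 - 2q_E - (1/2)(q_B) = 0.
Bastion's profit: π_B = (348 - 0.5Q)q_B - (86q_B + 3q_B²). Setting ∂π_B/∂q_B = 0: 262 - 7q_B - (1/2)(q_E) = 0.
Rearranging gives the reaction functions q_E = (258 - (1/2)q_B)/2 and q_B = (262 - (1/2)q_E)/7.
Solving the pair: q_E = 1340/11, q_B = 316/11.

28.73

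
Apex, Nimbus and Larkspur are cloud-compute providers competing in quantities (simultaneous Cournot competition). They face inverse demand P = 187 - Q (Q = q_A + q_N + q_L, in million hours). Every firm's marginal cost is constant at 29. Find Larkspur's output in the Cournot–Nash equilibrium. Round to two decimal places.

39.50

A representative firm's profit is π_i = q_i(187 - Q) - 29q_i.
First-order condition (treating rivals' output as given): 158 - 2q_i - Σ_{j≠i} q_j = 0.
With identical firms every q_j equals q_i, so Σ_{j≠i} q_j = 2q_i and 158 = 4q_i, giving q_i = 79/2.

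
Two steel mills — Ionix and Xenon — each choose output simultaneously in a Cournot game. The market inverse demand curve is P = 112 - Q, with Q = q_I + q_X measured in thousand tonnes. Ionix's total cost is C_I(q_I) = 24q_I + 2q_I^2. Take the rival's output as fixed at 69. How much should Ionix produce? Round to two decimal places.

With the rival's output fixed at 69, Ionix's profit is π_I = (112 - 69 - q_I)q_I - (24q_I + 2q_I²) = (43 - q_I)q_I - (24q_I + 2q_I²).
∂π_I/∂q_I = 19 - 6q_I = 0, so q_I = 19/6.

3.17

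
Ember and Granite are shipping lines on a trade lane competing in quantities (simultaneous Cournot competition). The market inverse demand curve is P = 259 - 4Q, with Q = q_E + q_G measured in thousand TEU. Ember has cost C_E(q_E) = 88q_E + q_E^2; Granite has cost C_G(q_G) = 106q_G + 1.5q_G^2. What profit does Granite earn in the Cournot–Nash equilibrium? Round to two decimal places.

Ember's profit: π_E = (259 - 4Q)q_E - (88q_E + q_E²). Setting ∂π_E/∂q_E = 0: 171 - 10q_E - 4(q_G) = 0.
Granite's first-order condition: 153 - 11q_G - 4(q_E) = 0.
So q_E = (171 - 4q_G)/10 and q_G = (153 - 4q_E)/11.
Substituting one into the other gives q_E = 27/2 and q_G = 9.
Price P = 259 - 4·(45/2) = 169.
Granite's profit: 169·9 - 106·9 - (3/2)·9² = 891/2.

445.50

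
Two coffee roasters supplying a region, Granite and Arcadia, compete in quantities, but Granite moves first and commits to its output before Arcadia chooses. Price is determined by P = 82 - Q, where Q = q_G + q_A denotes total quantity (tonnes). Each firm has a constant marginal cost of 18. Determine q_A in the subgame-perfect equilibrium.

16

Solve by backward induction. Given q_G, the follower Arcadia maximises π_A = (82 - q_G - q_A)q_A - 18q_A.
∂π_A/∂q_A = 64 - q_G - 2q_A = 0 gives the reaction function q_A = (64 - q_G)/2.
Granite substitutes q_A(q_G) into its own profit: π_G = q_G(82 - q_G - (64 - q_G)/2) - 18q_G = (50 - (1/2)q_G)q_G - 18q_G.
The leader's first-order condition 32 - q_G = 0 yields q_G = 32.
Then q_A = (64 - 32)/2 = 16.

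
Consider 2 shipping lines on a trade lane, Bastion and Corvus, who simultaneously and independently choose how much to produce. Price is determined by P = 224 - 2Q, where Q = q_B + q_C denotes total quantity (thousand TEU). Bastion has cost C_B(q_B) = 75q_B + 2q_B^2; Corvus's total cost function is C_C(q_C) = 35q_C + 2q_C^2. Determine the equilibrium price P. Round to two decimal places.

Bastion's profit: π_B = (224 - 2Q)q_B - (75q_B + 2q_B²). Setting ∂π_B/∂q_B = 0: 149 - 8q_B - 2(q_C) = 0.
Corvus's first-order condition: 189 - 8q_C - 2(q_B) = 0.
Rearranging gives the reaction functions q_B = (149 - 2q_C)/8 and q_C = (189 - 2q_B)/8.
Solving the pair: q_B = 407/30, q_C = 607/30.
Total output Q = 169/5, so price P = 224 - 2·(169/5) = 782/5.

156.40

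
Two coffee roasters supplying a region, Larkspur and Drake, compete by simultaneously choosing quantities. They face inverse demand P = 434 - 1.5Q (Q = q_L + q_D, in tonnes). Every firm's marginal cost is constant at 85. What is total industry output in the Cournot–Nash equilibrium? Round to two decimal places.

A representative firm's profit is π_i = q_i(434 - 1.5Q) - 85q_i.
Setting ∂π_i/∂q_i = 0 with rivals' quantities fixed: 349 - 3q_i - (3/2)q_j = 0.
With identical firms every q_j equals q_i, so q_j = q_i and 349 = (9/2)q_i, giving q_i = 698/9.
Total output Q = 698/9 + 698/9 = 1396/9.

155.11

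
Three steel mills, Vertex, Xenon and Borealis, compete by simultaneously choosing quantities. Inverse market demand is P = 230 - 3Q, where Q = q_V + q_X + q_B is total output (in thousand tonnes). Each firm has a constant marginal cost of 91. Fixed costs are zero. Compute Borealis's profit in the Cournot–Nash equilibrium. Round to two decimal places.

402.52

A representative firm's profit is π_i = q_i(230 - 3Q) - 91q_i.
First-order condition (treating rivals' output as given): 139 - 6q_i - 3·Σ_{j≠i} q_j = 0.
By symmetry each firm produces the same amount; substituting Σ_{j≠i} q_j = 2q_i yields q_i = 139/12.
Price P = 230 - 3·(139/4) = 503/4.
Borealis's profit: (503/4 - 91)·(139/12) = 402.5208.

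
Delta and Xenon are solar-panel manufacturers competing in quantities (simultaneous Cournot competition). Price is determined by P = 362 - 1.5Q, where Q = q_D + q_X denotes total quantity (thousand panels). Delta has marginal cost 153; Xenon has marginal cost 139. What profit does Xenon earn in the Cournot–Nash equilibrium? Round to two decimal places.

Delta's profit: π_D = (362 - 1.5Q)q_D - (153q_D). Setting ∂π_D/∂q_D = 0: 209 - 3q_D - (3/2)(q_X) = 0.
Xenon's profit: π_X = (362 - 1.5Q)q_X - (139q_X). Setting ∂π_X/∂q_X = 0: 223 - 3q_X - (3/2)(q_D) = 0.
So q_D = (209 - (3/2)q_X)/3 and q_X = (223 - (3/2)q_D)/3.
Substituting one into the other gives q_D = 130/3 and q_X = 158/3.
Price P = 362 - (3/2)·96 = 218.
Xenon's profit: (218 - 139)·(158/3) = 4160.6667.

4160.67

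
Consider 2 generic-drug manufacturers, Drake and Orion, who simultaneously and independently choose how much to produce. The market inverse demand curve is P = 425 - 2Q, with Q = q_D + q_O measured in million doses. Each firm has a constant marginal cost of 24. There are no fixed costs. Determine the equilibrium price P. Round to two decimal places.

157.67

Each firm earns π_i = (425 - 2Q)q_i - 24q_i.
First-order condition (treating rivals' output as given): 401 - 4q_i - 2q_j = 0.
By symmetry each firm produces the same amount; substituting q_j = q_i yields q_i = 401/6.
Total output Q = 401/3, so price P = 425 - 2·(401/3) = 473/3.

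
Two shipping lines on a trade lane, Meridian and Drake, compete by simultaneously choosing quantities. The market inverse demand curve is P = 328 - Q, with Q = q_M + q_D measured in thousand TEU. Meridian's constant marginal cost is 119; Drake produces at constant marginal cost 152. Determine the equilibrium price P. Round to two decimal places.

199.67

Meridian's profit: π_M = (328 - Q)q_M - (119q_M). Setting ∂π_M/∂q_M = 0: 209 - 2q_M - (q_D) = 0.
Drake's profit: π_D = (328 - Q)q_D - (152q_D). Setting ∂π_D/∂q_D = 0: 176 - 2q_D - (q_M) = 0.
Best responses: q_M = (209 - q_D)/2, q_D = (176 - q_M)/2.
Substituting one into the other gives q_M = 242/3 and q_D = 143/3.
Total output Q = 385/3, so price P = 328 - 385/3 = 599/3.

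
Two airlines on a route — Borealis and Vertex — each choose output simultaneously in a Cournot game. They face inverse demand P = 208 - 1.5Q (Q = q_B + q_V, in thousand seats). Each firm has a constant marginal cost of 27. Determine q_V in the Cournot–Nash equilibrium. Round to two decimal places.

A representative firm's profit is π_i = q_i(208 - 1.5Q) - 27q_i.
Setting ∂π_i/∂q_i = 0 with rivals' quantities fixed: 181 - 3q_i - (3/2)q_j = 0.
With identical firms every q_j equals q_i, so q_j = q_i and 181 = (9/2)q_i, giving q_i = 362/9.

40.22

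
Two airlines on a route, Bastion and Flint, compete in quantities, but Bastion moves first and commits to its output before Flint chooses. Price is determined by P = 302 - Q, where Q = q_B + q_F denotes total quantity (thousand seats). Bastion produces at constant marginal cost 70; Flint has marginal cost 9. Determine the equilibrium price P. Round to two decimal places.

112.75

Solve by backward induction. Given q_B, the follower Flint maximises π_F = (302 - q_B - q_F)q_F - 9q_F.
Follower FOC: 293 - q_B - 2q_F = 0, so q_F(q_B) = (293 - q_B)/2.
Bastion substitutes q_F(q_B) into its own profit: π_B = q_B(302 - q_B - (293 - q_B)/2) - 70q_B = (311/2 - (1/2)q_B)q_B - 70q_B.
Maximising: ∂π_B/∂q_B = 171/2 - q_B = 0, giving q_B = 171/2.
Then q_F = (293 - 171/2)/2 = 415/4.
Total output Q = 757/4, so price P = 302 - 757/4 = 451/4.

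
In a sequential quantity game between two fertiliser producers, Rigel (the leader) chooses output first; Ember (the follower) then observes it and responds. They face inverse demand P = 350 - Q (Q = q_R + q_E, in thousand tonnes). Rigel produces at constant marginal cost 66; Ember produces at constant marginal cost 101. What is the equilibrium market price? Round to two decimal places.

The follower Ember best-responds to any q_R: π_E = (350 - Q)q_E - 101q_E.
∂π_E/∂q_E = 249 - q_R - 2q_E = 0 gives the reaction function q_E = (249 - q_R)/2.
Rigel substitutes q_E(q_R) into its own profit: π_R = q_R(350 - q_R - (249 - q_R)/2) - 66q_R = (451/2 - (1/2)q_R)q_R - 66q_R.
Leader FOC: 319/2 - q_R = 0, so q_R = 319/2.
Then q_E = (249 - 319/2)/2 = 179/4.
Total output Q = 817/4, so price P = 350 - 817/4 = 583/4.

145.75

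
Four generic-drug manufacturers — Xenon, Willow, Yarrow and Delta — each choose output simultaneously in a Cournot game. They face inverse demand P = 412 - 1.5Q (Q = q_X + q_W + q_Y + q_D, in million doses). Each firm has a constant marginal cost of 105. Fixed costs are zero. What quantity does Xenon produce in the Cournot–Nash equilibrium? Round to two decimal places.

40.93

A representative firm's profit is π_i = q_i(412 - 1.5Q) - 105q_i.
Setting ∂π_i/∂q_i = 0 with rivals' quantities fixed: 307 - 3q_i - (3/2)·Σ_{j≠i} q_j = 0.
By symmetry each firm produces the same amount; substituting Σ_{j≠i} q_j = 3q_i yields q_i = 307/(15/2) = 614/15.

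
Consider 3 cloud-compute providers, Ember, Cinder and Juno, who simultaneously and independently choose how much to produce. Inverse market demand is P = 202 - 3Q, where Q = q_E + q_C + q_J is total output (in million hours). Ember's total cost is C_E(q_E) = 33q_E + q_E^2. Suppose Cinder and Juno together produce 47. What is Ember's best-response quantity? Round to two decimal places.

With rivals' combined output fixed at 47, Ember's profit is π_E = (202 - 3·47 - 3q_E)q_E - (33q_E + q_E²) = (61 - 3q_E)q_E - (33q_E + q_E²).
∂π_E/∂q_E = 28 - 8q_E = 0, so q_E = 7/2.

3.50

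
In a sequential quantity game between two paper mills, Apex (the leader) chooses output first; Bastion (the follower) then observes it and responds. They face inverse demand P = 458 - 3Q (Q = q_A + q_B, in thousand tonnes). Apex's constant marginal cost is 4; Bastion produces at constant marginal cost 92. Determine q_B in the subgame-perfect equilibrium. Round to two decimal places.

15.83

The follower Bastion best-responds to any q_A: π_B = (458 - 3Q)q_B - 92q_B.
∂π_B/∂q_B = 366 - 3q_A - 6q_B = 0 gives the reaction function q_B = (366 - 3q_A)/6.
Apex substitutes q_B(q_A) into its own profit: π_A = q_A(458 - 3q_A - (366 - 3q_A)/2) - 4q_A = (275 - (3/2)q_A)q_A - 4q_A.
Maximising: ∂π_A/∂q_A = 271 - 3q_A = 0, giving q_A = 271/3.
Then q_B = (366 - 3·(271/3))/6 = 95/6.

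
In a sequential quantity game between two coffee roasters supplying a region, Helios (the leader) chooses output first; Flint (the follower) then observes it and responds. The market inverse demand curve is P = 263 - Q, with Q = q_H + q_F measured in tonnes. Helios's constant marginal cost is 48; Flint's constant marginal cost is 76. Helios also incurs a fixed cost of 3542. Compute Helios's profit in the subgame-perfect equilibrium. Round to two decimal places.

3839.13

Solve by backward induction. Given q_H, the follower Flint maximises π_F = (263 - q_H - q_F)q_F - 76q_F.
Setting the follower's marginal profit to zero, 187 - q_H - 2q_F = 0, i.e. q_F = (187 - q_H)/2.
The leader anticipates this reaction. Substituting into P = 263 - Q gives P = 339/2 - (1/2)q_H, so π_H = (339/2 - (1/2)q_H)q_H - 48q_H.
Maximising: ∂π_H/∂q_H = 243/2 - q_H = 0, giving q_H = 243/2.
Then q_F = (187 - 243/2)/2 = 131/4.
Price P = 263 - 617/4 = 435/4.
Helios's profit: (435/4 - 48)·(243/2) - 3542 = 3839.1250.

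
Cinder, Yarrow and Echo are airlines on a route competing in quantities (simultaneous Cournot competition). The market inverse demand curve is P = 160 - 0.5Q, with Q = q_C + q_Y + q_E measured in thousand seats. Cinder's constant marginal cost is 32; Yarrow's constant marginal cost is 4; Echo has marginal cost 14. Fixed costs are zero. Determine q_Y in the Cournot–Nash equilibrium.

Cinder's profit: π_C = (160 - 0.5Q)q_C - (32q_C). Setting ∂π_C/∂q_C = 0: 128 - q_C - (1/2)(q_Y + q_E) = 0.
Yarrow's profit: π_Y = (160 - 0.5Q)q_Y - (4q_Y). Setting ∂π_Y/∂q_Y = 0: 156 - q_Y - (1/2)(q_C + q_E) = 0.
Echo's first-order condition: 146 - q_E - (1/2)(q_C + q_Y) = 0.
Adding the 3 first-order conditions: 430 − 2Q = 0, so Q = 215.
Back-substituting: q_C = (128 − 215/2)/(1/2) = 41, q_Y = (156 − 215/2)/(1/2) = 97, q_E = (146 − 215/2)/(1/2) = 77.

97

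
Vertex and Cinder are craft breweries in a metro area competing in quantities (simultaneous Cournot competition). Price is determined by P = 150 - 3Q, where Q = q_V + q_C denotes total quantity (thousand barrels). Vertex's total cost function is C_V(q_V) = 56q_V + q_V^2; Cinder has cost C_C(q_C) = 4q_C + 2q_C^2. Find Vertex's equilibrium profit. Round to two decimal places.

199.96

Vertex's profit: π_V = (150 - 3Q)q_V - (56q_V + q_V²). Setting ∂π_V/∂q_V = 0: 94 - 8q_V - 3(q_C) = 0.
Cinder's profit: π_C = (150 - 3Q)q_C - (4q_C + 2q_C²). Setting ∂π_C/∂q_C = 0: 146 - 10q_C - 3(q_V) = 0.
Rearranging gives the reaction functions q_V = (94 - 3q_C)/8 and q_C = (146 - 3q_V)/10.
Solving the pair: q_V = 502/71, q_C = 886/71.
Price P = 150 - 3·(1388/71) = 91.3521.
Vertex's profit: 91.3521·(502/71) - 56·(502/71) - (502/71)² = 199.9635.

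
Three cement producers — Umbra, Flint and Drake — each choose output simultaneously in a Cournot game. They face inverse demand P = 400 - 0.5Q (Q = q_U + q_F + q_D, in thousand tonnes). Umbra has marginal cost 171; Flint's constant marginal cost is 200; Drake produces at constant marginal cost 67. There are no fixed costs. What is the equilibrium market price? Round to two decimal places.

209.50

Umbra's profit: π_U = (400 - 0.5Q)q_U - (171q_U). Setting ∂π_U/∂q_U = 0: 229 - q_U - (1/2)(q_F + q_D) = 0.
Flint's first-order condition: 200 - q_F - (1/2)(q_U + q_D) = 0.
Drake's profit: π_D = (400 - 0.5Q)q_D - (67q_D). Setting ∂π_D/∂q_D = 0: 333 - q_D - (1/2)(q_U + q_F) = 0.
Summing all 3 equations gives 762 − 2Q = 0, hence Q = 381.
Back-substituting: q_U = (229 − 381/2)/(1/2) = 77, q_F = (200 − 381/2)/(1/2) = 19, q_D = (333 − 381/2)/(1/2) = 285.
Total output Q = 381, so price P = 400 - (1/2)·381 = 419/2.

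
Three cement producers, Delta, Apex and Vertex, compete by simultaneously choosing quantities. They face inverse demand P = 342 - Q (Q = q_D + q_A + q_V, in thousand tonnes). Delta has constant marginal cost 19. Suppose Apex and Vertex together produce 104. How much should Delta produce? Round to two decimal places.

109.50

With rivals' combined output fixed at 104, Delta's profit is π_D = (342 - 104 - q_D)q_D - (19q_D) = (238 - q_D)q_D - (19q_D).
∂π_D/∂q_D = 219 - 2q_D = 0, so q_D = 219/2.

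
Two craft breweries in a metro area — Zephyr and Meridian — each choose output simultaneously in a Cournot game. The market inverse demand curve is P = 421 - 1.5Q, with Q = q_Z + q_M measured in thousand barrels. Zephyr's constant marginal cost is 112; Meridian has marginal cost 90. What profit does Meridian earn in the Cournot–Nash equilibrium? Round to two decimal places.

9230.30

Zephyr's profit: π_Z = (421 - 1.5Q)q_Z - (112q_Z). Setting ∂π_Z/∂q_Z = 0: 309 - 3q_Z - (3/2)(q_M) = 0.
Meridian's first-order condition: 331 - 3q_M - (3/2)(q_Z) = 0.
Best responses: q_Z = (309 - (3/2)q_M)/3, q_M = (331 - (3/2)q_Z)/3.
Solving the pair: q_Z = 574/9, q_M = 706/9.
Price P = 421 - (3/2)·(1280/9) = 623/3.
Meridian's profit: (623/3 - 90)·(706/9) = 9230.2963.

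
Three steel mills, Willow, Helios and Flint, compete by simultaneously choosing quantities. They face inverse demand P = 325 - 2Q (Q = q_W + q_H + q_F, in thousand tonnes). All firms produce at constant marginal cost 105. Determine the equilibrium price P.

160

A representative firm's profit is π_i = q_i(325 - 2Q) - 105q_i.
First-order condition (treating rivals' output as given): 220 - 4q_i - 2·Σ_{j≠i} q_j = 0.
With identical firms every q_j equals q_i, so Σ_{j≠i} q_j = 2q_i and 220 = 8q_i, giving q_i = 55/2.
Total output Q = 165/2, so price P = 325 - 2·(165/2) = 160.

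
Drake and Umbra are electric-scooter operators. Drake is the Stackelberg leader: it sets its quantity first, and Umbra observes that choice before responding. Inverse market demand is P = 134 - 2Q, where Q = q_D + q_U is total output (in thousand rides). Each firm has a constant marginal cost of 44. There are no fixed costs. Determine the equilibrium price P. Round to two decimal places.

66.50

Solve by backward induction. Given q_D, the follower Umbra maximises π_U = (134 - 2q_D - 2q_U)q_U - 44q_U.
Follower FOC: 90 - 2q_D - 4q_U = 0, so q_U(q_D) = (90 - 2q_D)/4.
The leader anticipates this reaction. Substituting into P = 134 - 2Q gives P = 89 - q_D, so π_D = (89 - q_D)q_D - 44q_D.
The leader's first-order condition 45 - 2q_D = 0 yields q_D = 45/2.
Then q_U = (90 - 2·(45/2))/4 = 45/4.
Total output Q = 135/4, so price P = 134 - 2·(135/4) = 133/2.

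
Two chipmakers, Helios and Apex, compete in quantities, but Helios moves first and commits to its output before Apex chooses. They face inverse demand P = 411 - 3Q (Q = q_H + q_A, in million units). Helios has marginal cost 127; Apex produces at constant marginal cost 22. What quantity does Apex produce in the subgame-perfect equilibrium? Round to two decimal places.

49.92

Solve by backward induction. Given q_H, the follower Apex maximises π_A = (411 - 3q_H - 3q_A)q_A - 22q_A.
∂π_A/∂q_A = 389 - 3q_H - 6q_A = 0 gives the reaction function q_A = (389 - 3q_H)/6.
The leader anticipates this reaction. Substituting into P = 411 - 3Q gives P = 433/2 - (3/2)q_H, so π_H = (433/2 - (3/2)q_H)q_H - 127q_H.
The leader's first-order condition 179/2 - 3q_H = 0 yields q_H = 179/6.
Then q_A = (389 - 3·(179/6))/6 = 599/12.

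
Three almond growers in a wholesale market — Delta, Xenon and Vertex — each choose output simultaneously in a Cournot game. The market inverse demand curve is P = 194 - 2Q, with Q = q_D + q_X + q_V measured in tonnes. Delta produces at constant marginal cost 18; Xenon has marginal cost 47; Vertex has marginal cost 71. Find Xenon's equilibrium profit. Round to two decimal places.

630.13

Delta's profit: π_D = (194 - 2Q)q_D - (18q_D). Setting ∂π_D/∂q_D = 0: 176 - 4q_D - 2(q_X + q_V) = 0.
Xenon's first-order condition: 147 - 4q_X - 2(q_D + q_V) = 0.
Vertex's first-order condition: 123 - 4q_V - 2(q_D + q_X) = 0.
Summing all 3 equations gives 446 − 8Q = 0, hence Q = 223/4.
Back-substituting: q_D = (176 − 223/2)/2 = 129/4, q_X = (147 − 223/2)/2 = 71/4, q_V = (123 − 223/2)/2 = 23/4.
Price P = 194 - 2·(223/4) = 165/2.
Xenon's profit: (165/2 - 47)·(71/4) = 630.1250.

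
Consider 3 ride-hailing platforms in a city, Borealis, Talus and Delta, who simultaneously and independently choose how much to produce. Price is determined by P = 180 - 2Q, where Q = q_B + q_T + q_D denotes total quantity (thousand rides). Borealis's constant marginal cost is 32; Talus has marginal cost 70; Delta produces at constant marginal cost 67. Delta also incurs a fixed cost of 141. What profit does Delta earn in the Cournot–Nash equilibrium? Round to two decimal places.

Borealis's profit: π_B = (180 - 2Q)q_B - (32q_B). Setting ∂π_B/∂q_B = 0: 148 - 4q_B - 2(q_T + q_D) = 0.
Talus's first-order condition: 110 - 4q_T - 2(q_B + q_D) = 0.
Delta's first-order condition: 113 - 4q_D - 2(q_B + q_T) = 0.
Adding the 3 first-order conditions: 371 − 8Q = 0, so Q = 371/8.
Back-substituting: q_B = (148 − 371/4)/2 = 221/8, q_T = (110 − 371/4)/2 = 69/8, q_D = (113 − 371/4)/2 = 81/8.
Price P = 180 - 2·(371/8) = 349/4.
Delta's profit: (349/4 - 67)·(81/8) - 141 = 64.0313.

64.03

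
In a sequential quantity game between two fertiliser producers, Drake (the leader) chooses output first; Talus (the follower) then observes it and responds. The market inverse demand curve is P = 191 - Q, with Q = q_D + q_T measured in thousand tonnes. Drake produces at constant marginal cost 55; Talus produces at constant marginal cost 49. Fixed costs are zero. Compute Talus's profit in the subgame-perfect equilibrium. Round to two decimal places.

The follower Talus best-responds to any q_D: π_T = (191 - Q)q_T - 49q_T.
∂π_T/∂q_T = 142 - q_D - 2q_T = 0 gives the reaction function q_T = (142 - q_D)/2.
Drake substitutes q_T(q_D) into its own profit: π_D = q_D(191 - q_D - (142 - q_D)/2) - 55q_D = (120 - (1/2)q_D)q_D - 55q_D.
Leader FOC: 65 - q_D = 0, so q_D = 65.
Then q_T = (142 - 65)/2 = 77/2.
Price P = 191 - 207/2 = 175/2.
Talus's profit: (175/2 - 49)·(77/2) = 1482.2500.

1482.25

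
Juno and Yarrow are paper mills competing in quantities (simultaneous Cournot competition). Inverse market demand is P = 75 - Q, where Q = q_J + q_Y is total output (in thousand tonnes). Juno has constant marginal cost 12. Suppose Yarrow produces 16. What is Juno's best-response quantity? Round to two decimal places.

23.50

With the rival's output fixed at 16, Juno's profit is π_J = (75 - 16 - q_J)q_J - (12q_J) = (59 - q_J)q_J - (12q_J).
∂π_J/∂q_J = 47 - 2q_J = 0, so q_J = 47/2.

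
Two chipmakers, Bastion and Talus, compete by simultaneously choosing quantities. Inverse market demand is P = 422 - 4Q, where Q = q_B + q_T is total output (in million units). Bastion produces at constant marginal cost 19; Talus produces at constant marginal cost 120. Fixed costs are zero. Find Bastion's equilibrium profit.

Bastion's profit: π_B = (422 - 4Q)q_B - (19q_B). Setting ∂π_B/∂q_B = 0: 403 - 8q_B - 4(q_T) = 0.
Talus's first-order condition: 302 - 8q_T - 4(q_B) = 0.
Best responses: q_B = (403 - 4q_T)/8, q_T = (302 - 4q_B)/8.
Solving the pair: q_B = 42, q_T = 67/4.
Price P = 422 - 4·(235/4) = 187.
Bastion's profit: (187 - 19)·42 = 7056.

7056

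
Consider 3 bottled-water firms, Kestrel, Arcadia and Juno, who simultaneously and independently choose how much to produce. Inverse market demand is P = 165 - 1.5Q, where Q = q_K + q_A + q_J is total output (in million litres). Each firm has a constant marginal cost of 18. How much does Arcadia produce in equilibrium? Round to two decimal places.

A representative firm's profit is π_i = q_i(165 - 1.5Q) - 18q_i.
Setting ∂π_i/∂q_i = 0 with rivals' quantities fixed: 147 - 3q_i - (3/2)·Σ_{j≠i} q_j = 0.
With identical firms every q_j equals q_i, so Σ_{j≠i} q_j = 2q_i and 147 = 6q_i, giving q_i = 49/2.

24.50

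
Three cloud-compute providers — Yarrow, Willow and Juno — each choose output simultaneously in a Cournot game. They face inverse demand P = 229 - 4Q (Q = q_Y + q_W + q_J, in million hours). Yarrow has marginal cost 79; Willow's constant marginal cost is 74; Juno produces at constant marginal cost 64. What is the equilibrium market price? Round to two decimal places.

Yarrow's profit: π_Y = (229 - 4Q)q_Y - (79q_Y). Setting ∂π_Y/∂q_Y = 0: 150 - 8q_Y - 4(q_W + q_J) = 0.
Willow's first-order condition: 155 - 8q_W - 4(q_Y + q_J) = 0.
Juno's profit: π_J = (229 - 4Q)q_J - (64q_J). Setting ∂π_J/∂q_J = 0: 165 - 8q_J - 4(q_Y + q_W) = 0.
Adding the 3 conditions: 470 − 8Q − 8Q = 0, i.e. Q = 235/8.
Back-substituting: q_Y = (150 − 235/2)/4 = 65/8, q_W = (155 − 235/2)/4 = 75/8, q_J = (165 − 235/2)/4 = 95/8.
Total output Q = 235/8, so price P = 229 - 4·(235/8) = 223/2.

111.50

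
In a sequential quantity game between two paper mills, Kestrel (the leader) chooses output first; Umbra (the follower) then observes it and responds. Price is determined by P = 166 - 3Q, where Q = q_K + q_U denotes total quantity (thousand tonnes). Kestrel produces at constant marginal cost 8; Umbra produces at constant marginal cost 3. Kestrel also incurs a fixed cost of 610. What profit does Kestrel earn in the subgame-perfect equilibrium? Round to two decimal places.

365.38

Solve by backward induction. Given q_K, the follower Umbra maximises π_U = (166 - 3q_K - 3q_U)q_U - 3q_U.
Setting the follower's marginal profit to zero, 163 - 3q_K - 6q_U = 0, i.e. q_U = (163 - 3q_K)/6.
The leader anticipates this reaction. Substituting into P = 166 - 3Q gives P = 169/2 - (3/2)q_K, so π_K = (169/2 - (3/2)q_K)q_K - 8q_K.
The leader's first-order condition 153/2 - 3q_K = 0 yields q_K = 51/2.
Then q_U = (163 - 3·(51/2))/6 = 173/12.
Price P = 166 - 3·(479/12) = 185/4.
Kestrel's profit: (185/4 - 8)·(51/2) - 610 = 365.3750.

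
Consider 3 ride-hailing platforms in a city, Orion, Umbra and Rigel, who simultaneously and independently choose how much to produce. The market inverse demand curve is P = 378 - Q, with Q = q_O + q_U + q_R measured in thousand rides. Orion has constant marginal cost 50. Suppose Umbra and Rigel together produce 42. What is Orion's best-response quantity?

With rivals' combined output fixed at 42, Orion's profit is π_O = (378 - 42 - q_O)q_O - (50q_O) = (336 - q_O)q_O - (50q_O).
∂π_O/∂q_O = 286 - 2q_O = 0, so q_O = 143.

143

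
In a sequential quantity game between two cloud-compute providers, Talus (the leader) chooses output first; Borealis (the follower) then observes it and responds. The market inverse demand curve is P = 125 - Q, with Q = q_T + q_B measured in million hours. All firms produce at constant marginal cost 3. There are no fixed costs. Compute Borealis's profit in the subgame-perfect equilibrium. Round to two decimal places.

930.25

Solve by backward induction. Given q_T, the follower Borealis maximises π_B = (125 - q_T - q_B)q_B - 3q_B.
∂π_B/∂q_B = 122 - q_T - 2q_B = 0 gives the reaction function q_B = (122 - q_T)/2.
The leader anticipates this reaction. Substituting into P = 125 - Q gives P = 64 - (1/2)q_T, so π_T = (64 - (1/2)q_T)q_T - 3q_T.
The leader's first-order condition 61 - q_T = 0 yields q_T = 61.
Then q_B = (122 - 61)/2 = 61/2.
Price P = 125 - 183/2 = 67/2.
Borealis's profit: (67/2 - 3)·(61/2) = 930.2500.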